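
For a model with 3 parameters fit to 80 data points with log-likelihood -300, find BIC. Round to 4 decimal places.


Compute k*ln(n) = 3*ln(80) = 3*4.382027 = 13.146081.
Then -2*loglik = 600.
BIC = 13.146081 + 600 = 613.146081, which rounds to 613.1461.

613.1461


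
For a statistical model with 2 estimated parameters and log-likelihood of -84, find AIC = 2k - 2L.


Compute:
2k = 2*2 = 4.
-2*loglik = -2*(-84) = 168.
AIC = 4 + 168 = 172.

172


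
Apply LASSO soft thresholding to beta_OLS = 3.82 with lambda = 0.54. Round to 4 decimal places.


Absolute value: |3.82| = 3.82.
Compare to lambda = 0.54.
Since |beta| > lambda, coefficient = sign(beta)*(|beta| - lambda) = 3.2800.

3.2800


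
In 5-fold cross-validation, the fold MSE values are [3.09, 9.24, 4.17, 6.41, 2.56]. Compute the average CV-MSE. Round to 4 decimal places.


Sum of fold MSEs = 25.4700.
Average = 25.4700 / 5 = 5.0940.

5.0940


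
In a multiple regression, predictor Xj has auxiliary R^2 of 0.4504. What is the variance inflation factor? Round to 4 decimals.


Denominator: 1 - 0.4504 = 0.5496.
VIF = 1 / 0.5496 = 1.8195.

1.8195


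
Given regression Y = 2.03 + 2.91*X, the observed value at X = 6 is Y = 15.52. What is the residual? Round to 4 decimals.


Predicted = 2.03 + 2.91 * 6 = 19.4900.
Residual = 15.52 - 19.4900 = -3.9700.

-3.9700


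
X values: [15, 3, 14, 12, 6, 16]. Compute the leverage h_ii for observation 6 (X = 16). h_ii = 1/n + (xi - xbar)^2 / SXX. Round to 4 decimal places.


Mean of X: xbar = 11.0000.
SXX = 140.0000.
For X = 16: h = 1/6 + (16 - 11.0000)^2/140.0000 = 0.3452.

0.3452


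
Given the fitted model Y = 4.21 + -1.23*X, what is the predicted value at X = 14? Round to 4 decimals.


Plug X = 14 into Y = 4.21 + -1.23*X:
Y = 4.21 + -17.2200 = -13.0100.

-13.0100


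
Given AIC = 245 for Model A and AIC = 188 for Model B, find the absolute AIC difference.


Compute |245 - 188| = 57.
Model B has the smaller AIC.

57


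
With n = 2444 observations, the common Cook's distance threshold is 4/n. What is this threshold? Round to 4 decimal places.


Cook's distance cutoff = 4/n = 4/2444.
= 0.0016.

0.0016


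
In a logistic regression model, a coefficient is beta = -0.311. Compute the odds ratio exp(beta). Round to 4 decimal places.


exp(-0.311) = 0.7327.
So the odds ratio is 0.7327.

0.7327


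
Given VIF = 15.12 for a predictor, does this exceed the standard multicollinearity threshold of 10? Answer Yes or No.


Check: VIF = 15.12 vs threshold = 10.
Since 15.12 >= 10, the answer is Yes.

Yes


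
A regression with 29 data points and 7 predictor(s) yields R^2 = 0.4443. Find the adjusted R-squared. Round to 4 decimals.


Plug in: Adj R^2 = 1 - (1 - 0.4443) * 28/21.
= 1 - 0.5557 * 28/21
= 1 - 15.5596 / 21
= 1 - 0.7409 = 0.2591.

0.2591


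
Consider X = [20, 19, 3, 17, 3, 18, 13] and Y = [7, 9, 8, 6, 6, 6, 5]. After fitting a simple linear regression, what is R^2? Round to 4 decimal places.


After computing the OLS fit (b0=6.5685, b1=0.0110):
SSres = 11.3894, SStot = 11.4286.
R^2 = 1 - 11.3894/11.4286 = 0.0034.

0.0034


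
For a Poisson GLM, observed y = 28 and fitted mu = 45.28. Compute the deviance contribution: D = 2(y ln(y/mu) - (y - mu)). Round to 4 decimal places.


First: ln(28/45.28) = -0.480661.
Then: 28 * -0.480661 = -13.458508.
y - mu = 28 - 45.28 = -17.28.
D = 2(-13.458508 - -17.28) = 7.642984, which rounds to 7.6430.

7.6430


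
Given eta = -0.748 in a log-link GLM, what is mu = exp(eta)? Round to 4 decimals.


The inverse log link gives:
mu = exp(-0.748) = 0.4733.

0.4733


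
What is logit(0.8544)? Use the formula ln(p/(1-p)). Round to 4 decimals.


1 - p = 0.1456.
p/(1-p) = 5.8681.
logit = ln(5.8681) = 1.7695.

1.7695


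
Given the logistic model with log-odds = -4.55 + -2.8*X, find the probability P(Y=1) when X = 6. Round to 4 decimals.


z = -4.55 + -2.8 * 6 = -21.3500.
Sigmoid: P = 1 / (1 + exp(21.3500)) = 0.0000.

0.0000


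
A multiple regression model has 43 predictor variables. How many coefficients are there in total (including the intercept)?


Total coefficients = number of predictors + 1 (for the intercept).
= 43 + 1 = 44.

44


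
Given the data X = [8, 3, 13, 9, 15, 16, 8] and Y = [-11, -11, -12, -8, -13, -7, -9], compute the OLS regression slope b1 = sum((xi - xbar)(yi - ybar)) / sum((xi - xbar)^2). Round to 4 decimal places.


First compute the means: xbar = 10.2857, ybar = -10.1429.
Then S_xx = sum((xi - xbar)^2) = 127.4286.
S_xy = sum((xi - xbar)(yi - ybar)) = 2.2857.
b1 = S_xy / S_xx = 2.2857 / 127.4286 = 0.0179.

0.0179


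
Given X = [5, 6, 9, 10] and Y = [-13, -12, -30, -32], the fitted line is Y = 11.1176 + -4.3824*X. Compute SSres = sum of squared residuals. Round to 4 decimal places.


Predicted values from Y = 11.1176 + -4.3824*X.
Residuals: [-2.2056, 3.1768, -1.6760, 0.7064].
SSres = 18.2647.

18.2647


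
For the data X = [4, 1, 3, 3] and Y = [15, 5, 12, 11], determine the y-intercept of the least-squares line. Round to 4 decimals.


First find the slope: b1 = 3.3158.
Means: xbar = 2.7500, ybar = 10.7500.
b0 = ybar - b1 * xbar = 10.7500 - 3.3158 * 2.7500 = 1.6316.

1.6316


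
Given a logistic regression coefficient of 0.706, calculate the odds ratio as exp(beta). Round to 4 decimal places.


exp(0.706) = 2.0259.
So the odds ratio is 2.0259.

2.0259


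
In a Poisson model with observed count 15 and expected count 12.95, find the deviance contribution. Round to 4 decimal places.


First: ln(15/12.95) = 0.146954.
Then: 15 * 0.146954 = 2.204310.
y - mu = 15 - 12.95 = 2.05.
D = 2(2.204310 - 2.05) = 0.308620, which rounds to 0.3086.

0.3086


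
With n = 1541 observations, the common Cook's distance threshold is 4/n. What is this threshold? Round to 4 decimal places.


The threshold is 4/n.
4/1541 = 0.0026.

0.0026


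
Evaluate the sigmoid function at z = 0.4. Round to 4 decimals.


Compute exp(-0.4000) = 0.6703.
Sigmoid = 1 / (1 + 0.6703) = 1 / 1.6703 = 0.5987.

0.5987


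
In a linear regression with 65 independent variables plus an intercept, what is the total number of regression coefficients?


Including the intercept, the model has 65 predictor coefficients + 1 intercept.
Total = 66.

66


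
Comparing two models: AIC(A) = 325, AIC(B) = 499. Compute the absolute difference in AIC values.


Compute |325 - 499| = 174.
Model A has the smaller AIC.

174


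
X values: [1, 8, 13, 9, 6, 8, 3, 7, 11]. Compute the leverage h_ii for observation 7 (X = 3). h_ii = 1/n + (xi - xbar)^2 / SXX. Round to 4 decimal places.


n = 9, xbar = 7.3333.
SXX = sum((xi - xbar)^2) = 110.0000.
h = 1/9 + (3 - 7.3333)^2 / 110.0000 = 0.2818.

0.2818


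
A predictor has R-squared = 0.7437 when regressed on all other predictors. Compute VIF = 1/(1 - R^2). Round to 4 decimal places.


VIF = 1 / (1 - 0.7437).
= 1 / 0.2563 = 3.9017.

3.9017


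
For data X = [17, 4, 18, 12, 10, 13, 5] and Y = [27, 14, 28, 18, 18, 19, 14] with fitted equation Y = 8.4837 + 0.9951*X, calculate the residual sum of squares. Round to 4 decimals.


Predicted values from Y = 8.4837 + 0.9951*X.
Residuals: [1.5996, 1.5359, 1.6045, -2.4249, -0.4347, -2.4200, 0.5408].
SSres = 19.7101.

19.7101


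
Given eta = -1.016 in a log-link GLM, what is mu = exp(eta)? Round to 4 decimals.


Apply the inverse link:
mu = e^-1.016 = 0.3620.

0.3620


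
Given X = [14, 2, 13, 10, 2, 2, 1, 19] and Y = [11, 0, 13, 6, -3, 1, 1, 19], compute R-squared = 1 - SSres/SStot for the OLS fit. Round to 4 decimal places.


After computing the OLS fit (b0=-2.3372, b1=1.0587):
SSres = 25.6938, SStot = 410.0000.
R^2 = 1 - 25.6938/410.0000 = 0.9373.

0.9373


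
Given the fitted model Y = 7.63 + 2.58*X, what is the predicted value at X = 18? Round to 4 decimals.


Predicted value:
Y = 7.63 + (2.58)(18) = 7.63 + 46.4400 = 54.0700.

54.0700


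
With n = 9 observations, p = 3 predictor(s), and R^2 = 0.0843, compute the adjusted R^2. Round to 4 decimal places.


Plug in: Adj R^2 = 1 - (1 - 0.0843) * 8/5.
= 1 - 0.9157 * 8/5
= 1 - 7.3256 / 5
= 1 - 1.4651 = -0.4651.

-0.4651


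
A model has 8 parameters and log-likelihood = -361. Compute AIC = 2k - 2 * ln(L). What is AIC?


AIC = 2k - 2*loglik = 2(8) - 2(-361).
= 16 + 722 = 738.

738


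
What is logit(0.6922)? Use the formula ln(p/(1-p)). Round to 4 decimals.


1 - p = 0.3078.
p/(1-p) = 2.2489.
logit = ln(2.2489) = 0.8104.

0.8104


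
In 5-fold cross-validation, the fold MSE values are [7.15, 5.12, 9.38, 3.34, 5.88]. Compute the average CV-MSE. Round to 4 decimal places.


Total MSE across folds = 30.8700.
CV-MSE = 30.8700/5 = 6.1740.

6.1740


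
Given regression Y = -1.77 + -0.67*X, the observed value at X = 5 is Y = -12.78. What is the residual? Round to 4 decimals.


Fitted value at X = 5 is yhat = -1.77 + -0.67*5 = -5.1200.
Residual = -12.78 - -5.1200 = -7.6600.

-7.6600


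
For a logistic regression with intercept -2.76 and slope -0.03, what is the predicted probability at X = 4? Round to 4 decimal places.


Linear predictor: z = -2.76 + -0.03 * 4 = -2.8800.
P = 1/(1 + exp(2.8800)) = 1/(1 + 17.8143) = 0.0532.

0.0532


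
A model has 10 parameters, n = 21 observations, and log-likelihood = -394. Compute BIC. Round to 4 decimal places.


Compute k*ln(n) = 10*ln(21) = 10*3.044522 = 30.445220.
Then -2*loglik = 788.
BIC = 30.445220 + 788 = 818.445220, which rounds to 818.4452.

818.4452


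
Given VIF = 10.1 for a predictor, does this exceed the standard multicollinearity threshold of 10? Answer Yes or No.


Compare VIF = 10.1 to the threshold of 10.
10.1 >= 10, so the answer is Yes.

Yes


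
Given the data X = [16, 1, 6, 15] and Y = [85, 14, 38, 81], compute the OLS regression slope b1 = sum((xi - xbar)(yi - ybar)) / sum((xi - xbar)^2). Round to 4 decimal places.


Calculate xbar = 9.5000, ybar = 54.5000.
S_xx = 157.0000, S_xy = 746.0000.
Using b1 = S_xy / S_xx = 746.0000 / 157.0000, we get b1 = 4.7516.

4.7516


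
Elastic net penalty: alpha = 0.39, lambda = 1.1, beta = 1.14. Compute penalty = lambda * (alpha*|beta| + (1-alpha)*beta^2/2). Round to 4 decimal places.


Compute:
L1 = 0.39 * 1.14 = 0.4446.
L2 = 0.61 * 1.14^2 / 2 = 0.3964.
Penalty = 1.1 * (0.4446 + 0.3964) = 0.9251.

0.9251


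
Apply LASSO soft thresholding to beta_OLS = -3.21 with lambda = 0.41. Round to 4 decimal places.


Check: |-3.21| = 3.21 vs lambda = 0.41.
Since |beta| > lambda, coefficient = sign(beta)*(|beta| - lambda) = -2.8000.
Soft-thresholded coefficient = -2.8000.

-2.8000


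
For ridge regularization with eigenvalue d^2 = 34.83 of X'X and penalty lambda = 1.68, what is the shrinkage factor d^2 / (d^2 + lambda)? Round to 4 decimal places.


Denominator = d^2 + lambda = 34.83 + 1.68 = 36.5100.
Shrinkage = 34.83 / 36.5100 = 0.9540.

0.9540


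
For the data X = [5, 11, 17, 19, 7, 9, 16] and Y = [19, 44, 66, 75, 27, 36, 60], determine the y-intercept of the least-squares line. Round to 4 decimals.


The slope is b1 = 3.8793.
Sample means are xbar = 12.0000 and ybar = 46.7143.
Intercept: b0 = 46.7143 - (3.8793)(12.0000) = 0.1626.

0.1626


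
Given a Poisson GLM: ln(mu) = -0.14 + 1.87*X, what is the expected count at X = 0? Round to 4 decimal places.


Linear predictor: eta = -0.14 + (1.87)(0) = -0.1400.
Expected count: mu = exp(-0.1400) = 0.8694.

0.8694


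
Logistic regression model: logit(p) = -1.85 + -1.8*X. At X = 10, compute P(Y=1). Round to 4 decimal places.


z = -1.85 + -1.8 * 10 = -19.8500.
Sigmoid: P = 1 / (1 + exp(19.8500)) = 0.0000.

0.0000


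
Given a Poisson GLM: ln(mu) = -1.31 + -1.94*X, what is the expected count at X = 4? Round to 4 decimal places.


Linear predictor: eta = -1.31 + (-1.94)(4) = -9.0700.
Expected count: mu = exp(-9.0700) = 0.0001.

0.0001


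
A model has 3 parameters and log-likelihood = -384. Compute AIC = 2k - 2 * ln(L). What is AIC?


AIC = 2k - 2*loglik = 2(3) - 2(-384).
= 6 + 768 = 774.

774


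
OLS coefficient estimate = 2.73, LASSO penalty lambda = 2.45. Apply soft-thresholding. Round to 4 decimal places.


Check: |2.73| = 2.73 vs lambda = 2.45.
Since |beta| > lambda, coefficient = sign(beta)*(|beta| - lambda) = 0.2800.
Soft-thresholded coefficient = 0.2800.

0.2800


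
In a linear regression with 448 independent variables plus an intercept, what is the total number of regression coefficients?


Each predictor gets one coefficient, plus one intercept.
Total parameters = 448 + 1 = 449.

449


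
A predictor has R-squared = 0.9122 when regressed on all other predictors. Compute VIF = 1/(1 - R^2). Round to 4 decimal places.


Denominator: 1 - 0.9122 = 0.0878.
VIF = 1 / 0.0878 = 11.3895.

11.3895


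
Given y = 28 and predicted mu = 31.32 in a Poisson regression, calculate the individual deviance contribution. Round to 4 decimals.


Compute y*ln(y/mu) = 28*ln(28/31.32) = 28*-0.112052 = -3.137456.
y - mu = -3.32.
D = 2*(-3.137456 - (-3.32)) = 0.365088, which rounds to 0.3651.

0.3651


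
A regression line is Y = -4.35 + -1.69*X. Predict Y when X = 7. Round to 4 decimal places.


Plug X = 7 into Y = -4.35 + -1.69*X:
Y = -4.35 + -11.8300 = -16.1800.

-16.1800


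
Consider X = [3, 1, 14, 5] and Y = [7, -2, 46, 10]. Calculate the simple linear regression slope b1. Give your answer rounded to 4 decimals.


The sample means are xbar = 5.7500 and ybar = 15.2500.
Compute S_xx = 98.7500 and S_xy = 362.2500.
Slope b1 = S_xy / S_xx = 362.2500 / 98.7500 = 3.6684.

3.6684


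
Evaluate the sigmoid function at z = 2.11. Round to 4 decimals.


First, exp(-2.1100) = 0.1212.
Then sigma(z) = 1/(1 + 0.1212) = 0.8919.

0.8919


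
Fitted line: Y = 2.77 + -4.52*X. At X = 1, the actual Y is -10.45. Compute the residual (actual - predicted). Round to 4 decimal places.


Predicted = 2.77 + -4.52 * 1 = -1.7500.
Residual = -10.45 - -1.7500 = -8.7000.

-8.7000


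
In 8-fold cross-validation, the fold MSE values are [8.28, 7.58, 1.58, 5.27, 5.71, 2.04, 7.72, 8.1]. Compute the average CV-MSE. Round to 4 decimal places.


Total MSE across folds = 46.2800.
CV-MSE = 46.2800/8 = 5.7850.

5.7850


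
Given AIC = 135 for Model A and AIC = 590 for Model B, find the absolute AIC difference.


Absolute difference = |135 - 590| = 455.
The model with lower AIC (A) is preferred.

455


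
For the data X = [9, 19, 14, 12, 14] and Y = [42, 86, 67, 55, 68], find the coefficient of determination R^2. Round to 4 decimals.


The fitted line is Y = 2.9624 + 4.4586*X.
SSres = 15.6090, SStot = 1073.2000.
R^2 = 1 - SSres/SStot = 0.9855.

0.9855


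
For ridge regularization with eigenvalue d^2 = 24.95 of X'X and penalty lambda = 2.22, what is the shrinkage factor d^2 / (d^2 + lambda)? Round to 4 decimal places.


Compute the denominator: 24.95 + 2.22 = 27.1700.
Shrinkage factor = 24.95 / 27.1700 = 0.9183.

0.9183


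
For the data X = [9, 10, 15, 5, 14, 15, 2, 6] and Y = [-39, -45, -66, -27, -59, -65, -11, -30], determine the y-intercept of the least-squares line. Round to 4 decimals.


First find the slope: b1 = -4.0000.
Means: xbar = 9.5000, ybar = -42.7500.
b0 = ybar - b1 * xbar = -42.7500 - -4.0000 * 9.5000 = -4.7500.

-4.7500


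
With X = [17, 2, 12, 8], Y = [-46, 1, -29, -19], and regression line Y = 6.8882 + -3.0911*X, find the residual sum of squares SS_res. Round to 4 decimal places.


Compute predicted values, then residuals = yi - yhat_i.
Residuals: [-0.3395, 0.2940, 1.2050, -1.1594].
SSres = sum(residual^2) = 2.9979.

2.9979


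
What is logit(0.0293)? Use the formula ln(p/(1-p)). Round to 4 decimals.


The odds are p/(1-p) = 0.0293 / 0.9707 = 0.0302.
logit(p) = ln(0.0302) = -3.5004.

-3.5004


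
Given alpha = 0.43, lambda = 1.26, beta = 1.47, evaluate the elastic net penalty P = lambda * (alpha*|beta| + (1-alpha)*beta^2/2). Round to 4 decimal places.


L1 component = 0.43 * |1.47| = 0.6321.
L2 component = 0.57 * 1.47^2 / 2 = 0.6159.
Penalty = 1.26 * (0.6321 + 0.6159) = 1.26 * 1.2480 = 1.5724.

1.5724


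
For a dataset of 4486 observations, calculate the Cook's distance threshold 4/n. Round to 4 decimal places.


The threshold is 4/n.
4/4486 = 0.0009.

0.0009


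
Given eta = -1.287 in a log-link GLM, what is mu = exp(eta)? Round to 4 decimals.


Apply the inverse link:
mu = e^-1.287 = 0.2761.

0.2761


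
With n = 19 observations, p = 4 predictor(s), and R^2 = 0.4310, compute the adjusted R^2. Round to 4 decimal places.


Plug in: Adj R^2 = 1 - (1 - 0.4310) * 18/14.
= 1 - 0.5690 * 18/14
= 1 - 10.2420 / 14
= 1 - 0.7316 = 0.2684.

0.2684


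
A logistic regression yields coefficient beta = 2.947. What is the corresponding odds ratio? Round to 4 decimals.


The odds ratio is computed as:
OR = e^(2.947) = 19.0487.

19.0487


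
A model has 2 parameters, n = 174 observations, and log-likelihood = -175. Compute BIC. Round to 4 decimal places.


k * ln(n) = 2 * ln(174) = 2 * 5.159055 = 10.318110.
-2 * loglik = -2 * (-175) = 350.
BIC = 10.318110 + 350 = 360.318110, which rounds to 360.3181.

360.3181


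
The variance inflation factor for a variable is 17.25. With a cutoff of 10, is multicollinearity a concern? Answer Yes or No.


The threshold is 10.
VIF = 17.25 is >= 10.
Multicollinearity indication: Yes.

Yes


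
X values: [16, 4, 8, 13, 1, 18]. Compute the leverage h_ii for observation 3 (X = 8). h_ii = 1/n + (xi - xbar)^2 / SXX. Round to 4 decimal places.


n = 6, xbar = 10.0000.
SXX = sum((xi - xbar)^2) = 230.0000.
h = 1/6 + (8 - 10.0000)^2 / 230.0000 = 0.1841.

0.1841


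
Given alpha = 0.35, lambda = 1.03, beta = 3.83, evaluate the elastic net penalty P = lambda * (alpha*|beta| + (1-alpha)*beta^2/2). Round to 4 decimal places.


alpha * |beta| = 0.35 * 3.83 = 1.3405.
(1-alpha) * beta^2/2 = 0.65 * 14.6689/2 = 4.7674.
Total = 1.03 * (1.3405 + 4.7674) = 6.2911.

6.2911


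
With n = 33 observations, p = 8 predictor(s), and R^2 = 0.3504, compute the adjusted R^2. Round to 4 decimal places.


Plug in: Adj R^2 = 1 - (1 - 0.3504) * 32/24.
= 1 - 0.6496 * 32/24
= 1 - 20.7872 / 24
= 1 - 0.8661 = 0.1339.

0.1339


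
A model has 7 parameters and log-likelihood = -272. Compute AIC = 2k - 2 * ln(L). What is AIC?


Compute:
2k = 2*7 = 14.
-2*loglik = -2*(-272) = 544.
AIC = 14 + 544 = 558.

558


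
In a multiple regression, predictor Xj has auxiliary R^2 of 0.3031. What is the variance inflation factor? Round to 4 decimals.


VIF = 1 / (1 - 0.3031).
= 1 / 0.6969 = 1.4349.

1.4349


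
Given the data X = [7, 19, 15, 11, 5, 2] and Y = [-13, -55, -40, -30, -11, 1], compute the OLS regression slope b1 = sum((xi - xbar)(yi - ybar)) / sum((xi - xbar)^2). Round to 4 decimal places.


Calculate xbar = 9.8333, ybar = -24.6667.
S_xx = 204.8333, S_xy = -663.6667.
Using b1 = S_xy / S_xx = -663.6667 / 204.8333, we get b1 = -3.2400.

-3.2400


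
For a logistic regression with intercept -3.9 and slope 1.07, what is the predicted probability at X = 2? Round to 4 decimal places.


Linear predictor: z = -3.9 + 1.07 * 2 = -1.7600.
P = 1/(1 + exp(1.7600)) = 1/(1 + 5.8124) = 0.1468.

0.1468


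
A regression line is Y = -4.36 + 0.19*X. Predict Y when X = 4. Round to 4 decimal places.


Plug X = 4 into Y = -4.36 + 0.19*X:
Y = -4.36 + 0.7600 = -3.6000.

-3.6000


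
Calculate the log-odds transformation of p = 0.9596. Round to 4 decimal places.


1 - p = 0.0404.
p/(1-p) = 23.7525.
logit = ln(23.7525) = 3.1677.

3.1677


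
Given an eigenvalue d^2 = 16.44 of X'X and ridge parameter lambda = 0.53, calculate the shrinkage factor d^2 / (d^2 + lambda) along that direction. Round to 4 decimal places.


d^2 + lambda = 16.44 + 0.53 = 16.9700.
Shrinkage factor = 16.44/16.9700 = 0.9688.

0.9688


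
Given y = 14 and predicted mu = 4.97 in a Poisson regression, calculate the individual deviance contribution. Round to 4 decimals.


y/mu = 14/4.97 = 2.816901 (approx.), and ln(14/4.97) = 1.035637.
y * ln(y/mu) = 14 * 1.035637 = 14.498918.
y - mu = 9.03.
D = 2 * (14.498918 - 9.03) = 10.937836, which rounds to 10.9378.

10.9378


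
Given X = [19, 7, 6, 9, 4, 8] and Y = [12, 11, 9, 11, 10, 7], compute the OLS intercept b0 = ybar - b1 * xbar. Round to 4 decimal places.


The slope is b1 = 0.1729.
Sample means are xbar = 8.8333 and ybar = 10.0000.
Intercept: b0 = 10.0000 - (0.1729)(8.8333) = 8.4730.

8.4730


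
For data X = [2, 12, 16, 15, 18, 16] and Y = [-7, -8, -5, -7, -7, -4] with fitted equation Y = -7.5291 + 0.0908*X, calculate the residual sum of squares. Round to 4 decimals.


For each point, residual = actual - predicted.
Residuals: [0.3475, -1.5605, 1.0763, -0.8329, -1.1053, 2.0763].
Sum of squared residuals = 9.9408.

9.9408


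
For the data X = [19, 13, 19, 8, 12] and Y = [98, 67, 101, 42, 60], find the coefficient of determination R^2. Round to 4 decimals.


The fitted line is Y = -1.8414 + 5.3128*X.
SSres = 10.3172, SStot = 2573.2000.
R^2 = 1 - SSres/SStot = 0.9960.

0.9960


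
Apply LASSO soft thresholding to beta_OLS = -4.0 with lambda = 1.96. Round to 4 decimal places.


|beta_OLS| = 4.0.
lambda = 1.96.
Since |beta| > lambda, coefficient = sign(beta)*(|beta| - lambda) = -2.0400.
Result = -2.0400.

-2.0400


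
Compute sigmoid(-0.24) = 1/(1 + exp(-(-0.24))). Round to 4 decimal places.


First, exp(0.2400) = 1.2712.
Then sigma(z) = 1/(1 + 1.2712) = 0.4403.

0.4403


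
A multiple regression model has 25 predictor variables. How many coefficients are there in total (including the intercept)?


Total coefficients = number of predictors + 1 (for the intercept).
= 25 + 1 = 26.

26


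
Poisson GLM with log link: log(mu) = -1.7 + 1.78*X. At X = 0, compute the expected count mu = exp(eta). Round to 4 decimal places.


Linear predictor: eta = -1.7 + (1.78)(0) = -1.7000.
Expected count: mu = exp(-1.7000) = 0.1827.

0.1827


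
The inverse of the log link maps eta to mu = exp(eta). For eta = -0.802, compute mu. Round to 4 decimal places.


mu = exp(eta) = exp(-0.802).
= 0.4484.

0.4484


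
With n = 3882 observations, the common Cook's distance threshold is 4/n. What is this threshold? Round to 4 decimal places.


Using the rule of thumb:
Threshold = 4 / 3882 = 0.0010.

0.0010


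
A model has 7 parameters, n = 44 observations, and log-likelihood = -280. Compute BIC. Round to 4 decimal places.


Compute k*ln(n) = 7*ln(44) = 7*3.784190 = 26.489330.
Then -2*loglik = 560.
BIC = 26.489330 + 560 = 586.489330, which rounds to 586.4893.

586.4893


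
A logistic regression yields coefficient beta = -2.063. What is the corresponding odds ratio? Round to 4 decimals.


exp(-2.063) = 0.1271.
So the odds ratio is 0.1271.

0.1271


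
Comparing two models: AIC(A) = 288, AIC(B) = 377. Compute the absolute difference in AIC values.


|AIC_A - AIC_B| = |288 - 377| = 89.
Model A is preferred (lower AIC).

89


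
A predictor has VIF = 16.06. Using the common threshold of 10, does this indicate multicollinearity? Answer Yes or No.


The threshold is 10.
VIF = 16.06 is >= 10.
Multicollinearity indication: Yes.

Yes


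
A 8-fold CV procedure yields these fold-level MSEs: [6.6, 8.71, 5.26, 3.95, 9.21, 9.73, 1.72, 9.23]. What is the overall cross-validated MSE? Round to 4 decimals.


Sum of fold MSEs = 54.4100.
Average = 54.4100 / 8 = 6.8013.

6.8013


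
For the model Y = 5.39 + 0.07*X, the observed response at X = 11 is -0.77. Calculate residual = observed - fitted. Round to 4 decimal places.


Fitted value at X = 11 is yhat = 5.39 + 0.07*11 = 6.1600.
Residual = -0.77 - 6.1600 = -6.9300.

-6.9300


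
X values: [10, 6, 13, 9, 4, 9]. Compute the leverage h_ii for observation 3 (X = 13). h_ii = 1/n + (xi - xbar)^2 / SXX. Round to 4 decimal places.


Mean of X: xbar = 8.5000.
SXX = 49.5000.
For X = 13: h = 1/6 + (13 - 8.5000)^2/49.5000 = 0.5758.

0.5758


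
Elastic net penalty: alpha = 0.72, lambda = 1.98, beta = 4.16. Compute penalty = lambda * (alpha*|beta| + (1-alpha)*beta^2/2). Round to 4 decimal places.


L1 component = 0.72 * |4.16| = 2.9952.
L2 component = 0.28 * 4.16^2 / 2 = 2.4228.
Penalty = 1.98 * (2.9952 + 2.4228) = 1.98 * 5.4180 = 10.7276.

10.7276


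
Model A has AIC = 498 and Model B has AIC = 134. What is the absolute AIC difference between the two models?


Compute |498 - 134| = 364.
Model B has the smaller AIC.

364


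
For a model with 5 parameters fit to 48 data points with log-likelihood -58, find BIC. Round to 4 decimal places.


Compute k*ln(n) = 5*ln(48) = 5*3.871201 = 19.356005.
Then -2*loglik = 116.
BIC = 19.356005 + 116 = 135.356005, which rounds to 135.3560.

135.3560


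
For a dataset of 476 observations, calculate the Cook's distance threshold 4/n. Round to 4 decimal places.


Using the rule of thumb:
Threshold = 4 / 476 = 0.0084.

0.0084


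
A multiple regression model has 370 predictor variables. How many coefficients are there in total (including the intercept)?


Total coefficients = number of predictors + 1 (for the intercept).
= 370 + 1 = 371.

371


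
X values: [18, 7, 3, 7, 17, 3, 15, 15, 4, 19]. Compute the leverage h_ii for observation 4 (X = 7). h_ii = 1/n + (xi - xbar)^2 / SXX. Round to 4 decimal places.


Mean of X: xbar = 10.8000.
SXX = 389.6000.
For X = 7: h = 1/10 + (7 - 10.8000)^2/389.6000 = 0.1371.

0.1371


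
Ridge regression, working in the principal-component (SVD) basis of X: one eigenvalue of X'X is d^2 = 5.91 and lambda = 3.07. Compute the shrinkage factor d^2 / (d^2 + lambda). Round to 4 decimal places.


d^2 + lambda = 5.91 + 3.07 = 8.9800.
Shrinkage factor = 5.91/8.9800 = 0.6581.

0.6581


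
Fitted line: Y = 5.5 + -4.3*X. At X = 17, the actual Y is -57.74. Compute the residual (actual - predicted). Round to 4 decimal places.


Predicted = 5.5 + -4.3 * 17 = -67.6000.
Residual = -57.74 - -67.6000 = 9.8600.

9.8600


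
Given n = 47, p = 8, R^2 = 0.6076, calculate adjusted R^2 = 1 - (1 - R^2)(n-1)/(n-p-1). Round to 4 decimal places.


Using the formula:
(1 - 0.6076) = 0.3924.
Multiply by 46/38: 0.3924 * 46 = 18.0504, then 18.0504 / 38 = 0.4750.
Adj R^2 = 1 - 0.4750 = 0.5250.

0.5250


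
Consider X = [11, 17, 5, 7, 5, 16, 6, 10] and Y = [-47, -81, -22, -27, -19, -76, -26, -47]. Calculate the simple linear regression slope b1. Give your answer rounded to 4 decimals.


The sample means are xbar = 9.6250 and ybar = -43.1250.
Compute S_xx = 159.8750 and S_xy = -809.3750.
Slope b1 = S_xy / S_xx = -809.3750 / 159.8750 = -5.0625.

-5.0625


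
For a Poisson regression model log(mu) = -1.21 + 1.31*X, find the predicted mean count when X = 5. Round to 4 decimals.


eta = -1.21 + 1.31 * 5 = 5.3400.
mu = exp(5.3400) = 208.5127.

208.5127


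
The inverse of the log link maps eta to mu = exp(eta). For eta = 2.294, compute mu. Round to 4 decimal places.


mu = exp(eta) = exp(2.294).
= 9.9145.

9.9145


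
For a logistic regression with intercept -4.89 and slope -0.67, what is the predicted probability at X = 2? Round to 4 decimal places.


Linear predictor: z = -4.89 + -0.67 * 2 = -6.2300.
P = 1/(1 + exp(6.2300)) = 1/(1 + 507.7555) = 0.0020.

0.0020


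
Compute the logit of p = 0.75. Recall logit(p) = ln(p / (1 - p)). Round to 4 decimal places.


Compute the odds: 0.75/0.25 = 3.0000.
Take the natural log: ln(3.0000) = 1.0986.

1.0986


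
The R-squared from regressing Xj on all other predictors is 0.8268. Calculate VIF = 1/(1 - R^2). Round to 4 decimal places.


Using VIF = 1/(1 - R^2_j):
1 - 0.8268 = 0.1732.
VIF = 5.7737.

5.7737


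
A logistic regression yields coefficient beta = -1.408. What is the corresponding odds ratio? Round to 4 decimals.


exp(-1.408) = 0.2446.
So the odds ratio is 0.2446.

0.2446


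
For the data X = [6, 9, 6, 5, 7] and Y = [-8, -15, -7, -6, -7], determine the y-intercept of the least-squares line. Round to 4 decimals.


The slope is b1 = -2.1957.
Sample means are xbar = 6.6000 and ybar = -8.6000.
Intercept: b0 = -8.6000 - (-2.1957)(6.6000) = 5.8913.

5.8913


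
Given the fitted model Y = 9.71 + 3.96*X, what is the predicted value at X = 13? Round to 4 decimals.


Substitute X = 13 into the equation:
Y = 9.71 + 3.96 * 13 = 9.71 + 51.4800 = 61.1900.

61.1900


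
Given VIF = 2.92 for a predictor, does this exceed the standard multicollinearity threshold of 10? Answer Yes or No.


The threshold is 10.
VIF = 2.92 is < 10.
Multicollinearity indication: No.

No


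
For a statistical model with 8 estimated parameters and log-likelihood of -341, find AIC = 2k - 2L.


AIC = 2*8 - 2*(-341).
= 16 + 682 = 698.

698


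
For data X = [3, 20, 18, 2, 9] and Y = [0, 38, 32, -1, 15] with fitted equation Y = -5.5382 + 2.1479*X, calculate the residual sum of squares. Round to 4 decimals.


Compute predicted values, then residuals = yi - yhat_i.
Residuals: [-0.9055, 0.5802, -1.1240, 0.2424, 1.2071].
SSres = sum(residual^2) = 3.9358.

3.9358


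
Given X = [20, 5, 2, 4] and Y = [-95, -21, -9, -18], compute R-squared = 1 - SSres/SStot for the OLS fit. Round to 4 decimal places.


After computing the OLS fit (b0=1.5995, b1=-4.8193):
SSres = 3.3138, SStot = 4758.7500.
R^2 = 1 - 3.3138/4758.7500 = 0.9993.

0.9993


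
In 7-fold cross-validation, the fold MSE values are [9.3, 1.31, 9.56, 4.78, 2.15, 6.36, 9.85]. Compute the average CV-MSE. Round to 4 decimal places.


Add all fold MSEs: 43.3100.
Divide by k = 7: 43.3100/7 = 6.1871.

6.1871


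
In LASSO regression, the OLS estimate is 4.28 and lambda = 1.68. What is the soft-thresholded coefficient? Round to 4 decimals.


Absolute value: |4.28| = 4.28.
Compare to lambda = 1.68.
Since |beta| > lambda, coefficient = sign(beta)*(|beta| - lambda) = 2.6000.

2.6000


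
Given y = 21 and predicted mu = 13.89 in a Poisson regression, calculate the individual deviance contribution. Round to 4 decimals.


First: ln(21/13.89) = 0.413353.
Then: 21 * 0.413353 = 8.680413.
y - mu = 21 - 13.89 = 7.11.
D = 2(8.680413 - 7.11) = 3.140826, which rounds to 3.1408.

3.1408


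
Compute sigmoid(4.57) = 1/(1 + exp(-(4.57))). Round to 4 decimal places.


Compute exp(-4.5700) = 0.0104.
Sigmoid = 1 / (1 + 0.0104) = 1 / 1.0104 = 0.9897.

0.9897


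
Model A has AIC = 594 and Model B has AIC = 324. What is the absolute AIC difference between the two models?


Compute |594 - 324| = 270.
Model B has the smaller AIC.

270


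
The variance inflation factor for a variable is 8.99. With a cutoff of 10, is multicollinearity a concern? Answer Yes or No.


Compare VIF = 8.99 to the threshold of 10.
8.99 < 10, so the answer is No.

No


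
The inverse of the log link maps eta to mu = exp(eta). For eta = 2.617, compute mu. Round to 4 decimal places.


mu = exp(eta) = exp(2.617).
= 13.6946.

13.6946


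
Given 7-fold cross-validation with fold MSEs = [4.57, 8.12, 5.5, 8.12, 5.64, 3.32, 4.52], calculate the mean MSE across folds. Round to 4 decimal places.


Sum of fold MSEs = 39.7900.
Average = 39.7900 / 7 = 5.6843.

5.6843


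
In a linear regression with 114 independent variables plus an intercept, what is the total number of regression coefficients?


Total coefficients = number of predictors + 1 (for the intercept).
= 114 + 1 = 115.

115


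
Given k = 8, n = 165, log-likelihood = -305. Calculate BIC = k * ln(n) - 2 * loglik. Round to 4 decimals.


Compute k*ln(n) = 8*ln(165) = 8*5.105945 = 40.847560.
Then -2*loglik = 610.
BIC = 40.847560 + 610 = 650.847560, which rounds to 650.8476.

650.8476


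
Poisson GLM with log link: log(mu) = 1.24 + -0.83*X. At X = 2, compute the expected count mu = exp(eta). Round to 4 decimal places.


Compute eta = 1.24 + -0.83 * 2 = -0.4200.
Apply inverse link: mu = e^-0.4200 = 0.6570.

0.6570


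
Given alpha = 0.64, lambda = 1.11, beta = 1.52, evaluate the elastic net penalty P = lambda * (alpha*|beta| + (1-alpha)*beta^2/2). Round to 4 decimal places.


alpha * |beta| = 0.64 * 1.52 = 0.9728.
(1-alpha) * beta^2/2 = 0.36 * 2.3104/2 = 0.4159.
Total = 1.11 * (0.9728 + 0.4159) = 1.5414.

1.5414


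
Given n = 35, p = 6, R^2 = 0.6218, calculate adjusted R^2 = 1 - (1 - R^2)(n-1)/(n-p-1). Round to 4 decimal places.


Using the formula:
(1 - 0.6218) = 0.3782.
Multiply by 34/28: 0.3782 * 34 = 12.8588, then 12.8588 / 28 = 0.4592.
Adj R^2 = 1 - 0.4592 = 0.5408.

0.5408


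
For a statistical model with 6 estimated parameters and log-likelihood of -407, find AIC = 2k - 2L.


AIC = 2*6 - 2*(-407).
= 12 + 814 = 826.

826


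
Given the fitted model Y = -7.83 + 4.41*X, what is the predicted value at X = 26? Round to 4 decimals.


Predicted value:
Y = -7.83 + (4.41)(26) = -7.83 + 114.6600 = 106.8300.

106.8300


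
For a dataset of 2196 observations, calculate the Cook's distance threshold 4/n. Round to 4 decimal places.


The threshold is 4/n.
4/2196 = 0.0018.

0.0018


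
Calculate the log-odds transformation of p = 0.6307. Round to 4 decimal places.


The odds are p/(1-p) = 0.6307 / 0.3693 = 1.7078.
logit(p) = ln(1.7078) = 0.5352.

0.5352


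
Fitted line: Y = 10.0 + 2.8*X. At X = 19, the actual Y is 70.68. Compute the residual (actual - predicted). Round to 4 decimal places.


Fitted value at X = 19 is yhat = 10.0 + 2.8*19 = 63.2000.
Residual = 70.68 - 63.2000 = 7.4800.

7.4800


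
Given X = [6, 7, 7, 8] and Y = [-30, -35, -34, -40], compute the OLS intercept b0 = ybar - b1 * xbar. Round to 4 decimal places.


The slope is b1 = -5.0000.
Sample means are xbar = 7.0000 and ybar = -34.7500.
Intercept: b0 = -34.7500 - (-5.0000)(7.0000) = 0.2500.

0.2500


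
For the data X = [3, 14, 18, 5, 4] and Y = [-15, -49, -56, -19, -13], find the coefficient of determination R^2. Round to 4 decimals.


Fit the OLS line: b0 = -4.0000, b1 = -3.0000.
SSres = 26.0000.
SStot = 1671.2000.
R^2 = 1 - 26.0000/1671.2000 = 0.9844.

0.9844


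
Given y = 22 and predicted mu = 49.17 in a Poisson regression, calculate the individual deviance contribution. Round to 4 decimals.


y/mu = 22/49.17 = 0.447427 (approx.), and ln(22/49.17) = -0.804241.
y * ln(y/mu) = 22 * -0.804241 = -17.693302.
y - mu = -27.17.
D = 2 * (-17.693302 - -27.17) = 18.953396, which rounds to 18.9534.

18.9534


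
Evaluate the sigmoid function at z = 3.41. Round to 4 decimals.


First, exp(-3.4100) = 0.0330.
Then sigma(z) = 1/(1 + 0.0330) = 0.9680.

0.9680


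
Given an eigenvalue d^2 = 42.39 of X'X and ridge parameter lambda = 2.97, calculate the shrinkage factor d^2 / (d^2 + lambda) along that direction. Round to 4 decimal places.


Denominator = d^2 + lambda = 42.39 + 2.97 = 45.3600.
Shrinkage = 42.39 / 45.3600 = 0.9345.

0.9345


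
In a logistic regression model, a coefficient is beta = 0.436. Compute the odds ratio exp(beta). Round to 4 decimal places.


Odds ratio = exp(beta) = exp(0.436).
= 1.5465.

1.5465


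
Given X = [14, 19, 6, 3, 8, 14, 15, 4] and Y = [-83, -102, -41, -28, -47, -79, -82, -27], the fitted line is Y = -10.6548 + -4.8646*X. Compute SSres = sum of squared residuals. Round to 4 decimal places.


For each point, residual = actual - predicted.
Residuals: [-4.2408, 1.0822, -1.1576, -2.7514, 2.5716, -0.2408, 1.6238, 3.1132].
Sum of squared residuals = 47.0656.

47.0656


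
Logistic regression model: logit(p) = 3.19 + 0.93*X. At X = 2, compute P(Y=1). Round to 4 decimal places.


z = 3.19 + 0.93 * 2 = 5.0500.
Sigmoid: P = 1 / (1 + exp(-5.0500)) = 0.9936.

0.9936


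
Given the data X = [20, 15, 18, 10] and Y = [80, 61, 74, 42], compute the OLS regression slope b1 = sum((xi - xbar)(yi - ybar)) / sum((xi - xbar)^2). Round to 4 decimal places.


The sample means are xbar = 15.7500 and ybar = 64.2500.
Compute S_xx = 56.7500 and S_xy = 219.2500.
Slope b1 = S_xy / S_xx = 219.2500 / 56.7500 = 3.8634.

3.8634


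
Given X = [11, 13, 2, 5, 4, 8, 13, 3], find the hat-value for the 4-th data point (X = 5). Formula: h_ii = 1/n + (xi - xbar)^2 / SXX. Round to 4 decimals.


Mean of X: xbar = 7.3750.
SXX = 141.8750.
For X = 5: h = 1/8 + (5 - 7.3750)^2/141.8750 = 0.1648.

0.1648


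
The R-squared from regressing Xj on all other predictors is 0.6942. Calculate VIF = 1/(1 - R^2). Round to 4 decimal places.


Denominator: 1 - 0.6942 = 0.3058.
VIF = 1 / 0.3058 = 3.2701.

3.2701


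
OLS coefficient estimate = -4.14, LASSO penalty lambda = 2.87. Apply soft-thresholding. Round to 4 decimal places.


Check: |-4.14| = 4.14 vs lambda = 2.87.
Since |beta| > lambda, coefficient = sign(beta)*(|beta| - lambda) = -1.2700.
Soft-thresholded coefficient = -1.2700.

-1.2700


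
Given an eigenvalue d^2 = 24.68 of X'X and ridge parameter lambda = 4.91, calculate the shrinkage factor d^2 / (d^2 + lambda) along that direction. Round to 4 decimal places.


Denominator = d^2 + lambda = 24.68 + 4.91 = 29.5900.
Shrinkage = 24.68 / 29.5900 = 0.8341.

0.8341


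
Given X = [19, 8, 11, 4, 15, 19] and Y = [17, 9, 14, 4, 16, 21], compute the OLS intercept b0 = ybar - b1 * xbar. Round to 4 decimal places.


Compute b1 = 0.9604 from the OLS formula.
With xbar = 12.6667 and ybar = 13.5000, the intercept is:
b0 = 13.5000 - 0.9604 * 12.6667 = 1.3345.

1.3345


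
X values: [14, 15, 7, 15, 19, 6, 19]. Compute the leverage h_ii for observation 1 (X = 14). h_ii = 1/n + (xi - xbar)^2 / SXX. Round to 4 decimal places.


Compute xbar = 13.5714 with n = 7 observations.
SXX = 163.7143.
Leverage = 1/7 + (14 - 13.5714)^2/163.7143 = 0.1440.

0.1440


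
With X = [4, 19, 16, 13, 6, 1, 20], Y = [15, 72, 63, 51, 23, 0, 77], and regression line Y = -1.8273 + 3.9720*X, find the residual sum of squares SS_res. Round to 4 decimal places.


Predicted values from Y = -1.8273 + 3.9720*X.
Residuals: [0.9393, -1.6407, 1.2753, 1.1913, 0.9953, -2.1447, -0.6127].
SSres = 12.5855.

12.5855


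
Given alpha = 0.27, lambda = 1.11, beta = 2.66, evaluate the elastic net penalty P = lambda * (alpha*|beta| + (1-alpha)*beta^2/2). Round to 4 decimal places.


Compute:
L1 = 0.27 * 2.66 = 0.7182.
L2 = 0.73 * 2.66^2 / 2 = 2.5826.
Penalty = 1.11 * (0.7182 + 2.5826) = 3.6639.

3.6639


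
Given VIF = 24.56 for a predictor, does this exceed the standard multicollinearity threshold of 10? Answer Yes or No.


Check: VIF = 24.56 vs threshold = 10.
Since 24.56 >= 10, the answer is Yes.

Yes


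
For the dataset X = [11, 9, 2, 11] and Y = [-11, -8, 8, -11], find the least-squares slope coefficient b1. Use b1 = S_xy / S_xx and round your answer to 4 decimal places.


Calculate xbar = 8.2500, ybar = -5.5000.
S_xx = 54.7500, S_xy = -116.5000.
Using b1 = S_xy / S_xx = -116.5000 / 54.7500, we get b1 = -2.1279.

-2.1279


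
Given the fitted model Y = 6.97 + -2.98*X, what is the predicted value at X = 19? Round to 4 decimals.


Substitute X = 19 into the equation:
Y = 6.97 + -2.98 * 19 = 6.97 + -56.6200 = -49.6500.

-49.6500


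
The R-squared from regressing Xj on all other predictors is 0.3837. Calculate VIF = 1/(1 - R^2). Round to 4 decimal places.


Denominator: 1 - 0.3837 = 0.6163.
VIF = 1 / 0.6163 = 1.6226.

1.6226


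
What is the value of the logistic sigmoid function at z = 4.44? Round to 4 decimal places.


Compute exp(-4.4400) = 0.0118.
Sigmoid = 1 / (1 + 0.0118) = 1 / 1.0118 = 0.9883.

0.9883


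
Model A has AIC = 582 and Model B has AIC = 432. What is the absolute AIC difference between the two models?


|AIC_A - AIC_B| = |582 - 432| = 150.
Model B is preferred (lower AIC).

150


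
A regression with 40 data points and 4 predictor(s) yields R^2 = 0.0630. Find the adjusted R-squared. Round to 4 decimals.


Adjusted R^2 = 1 - (1 - R^2) * (n-1)/(n-p-1).
(1 - R^2) = 0.9370.
(n-1)/(n-p-1) = 39/35.
(1 - R^2) * (n-1) = 0.9370 * 39 = 36.5430.
Divide by (n-p-1): 36.5430 / 35 = 1.0441.
Adj R^2 = 1 - 1.0441 = -0.0441.

-0.0441
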